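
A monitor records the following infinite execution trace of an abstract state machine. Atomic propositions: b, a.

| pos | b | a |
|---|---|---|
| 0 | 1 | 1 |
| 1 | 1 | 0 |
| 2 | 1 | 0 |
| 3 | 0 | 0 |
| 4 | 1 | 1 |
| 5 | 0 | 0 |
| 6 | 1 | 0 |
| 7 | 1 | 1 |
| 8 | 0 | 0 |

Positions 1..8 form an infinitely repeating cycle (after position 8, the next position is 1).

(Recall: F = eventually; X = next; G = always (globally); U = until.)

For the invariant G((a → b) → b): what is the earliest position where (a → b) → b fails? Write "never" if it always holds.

3

Check (a → b) → b at each position in order: 0 ✓, 1 ✓, 2 ✓.
At position 3 the labels are {}, so (a → b) → b is false there. This is the first violation.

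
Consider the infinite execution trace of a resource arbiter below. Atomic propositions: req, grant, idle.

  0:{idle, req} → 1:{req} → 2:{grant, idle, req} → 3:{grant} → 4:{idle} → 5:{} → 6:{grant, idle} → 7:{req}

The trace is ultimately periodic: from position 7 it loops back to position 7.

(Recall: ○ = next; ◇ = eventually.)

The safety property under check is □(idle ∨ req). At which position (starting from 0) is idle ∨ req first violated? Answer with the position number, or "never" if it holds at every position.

3

Check idle ∨ req at each position in order: 0 ✓, 1 ✓, 2 ✓.
At position 3 the labels are {grant}, so idle ∨ req is false there. This is the first violation.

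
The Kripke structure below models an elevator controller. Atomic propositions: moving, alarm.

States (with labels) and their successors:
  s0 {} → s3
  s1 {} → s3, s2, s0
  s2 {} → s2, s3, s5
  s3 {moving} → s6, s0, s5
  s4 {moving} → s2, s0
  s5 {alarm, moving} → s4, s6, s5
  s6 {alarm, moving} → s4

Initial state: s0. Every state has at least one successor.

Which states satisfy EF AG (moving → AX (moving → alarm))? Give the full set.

States satisfying AG (moving → AX (moving → alarm)): ∅.
States satisfying EF AG (moving → AX (moving → alarm)): ∅.

none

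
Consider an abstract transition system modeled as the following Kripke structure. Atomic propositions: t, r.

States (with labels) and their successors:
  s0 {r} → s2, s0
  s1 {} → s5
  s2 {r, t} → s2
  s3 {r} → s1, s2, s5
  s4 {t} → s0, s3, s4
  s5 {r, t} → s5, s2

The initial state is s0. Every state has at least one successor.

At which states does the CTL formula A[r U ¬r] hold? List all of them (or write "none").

{s1, s4}

States satisfying r: {s0, s2, s3, s5}.
States satisfying ¬r: {s1, s4}.
States satisfying A[r U ¬r]: {s1, s4}.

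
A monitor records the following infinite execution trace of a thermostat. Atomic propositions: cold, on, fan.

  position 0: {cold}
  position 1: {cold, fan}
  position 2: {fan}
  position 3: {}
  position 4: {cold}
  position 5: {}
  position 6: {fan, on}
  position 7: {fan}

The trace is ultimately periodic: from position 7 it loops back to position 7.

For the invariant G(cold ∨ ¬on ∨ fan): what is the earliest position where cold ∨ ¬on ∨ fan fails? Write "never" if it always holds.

never

cold ∨ ¬on ∨ fan holds at every position 0..7, and those are all the positions the trace ever visits, so the invariant G(cold ∨ ¬on ∨ fan) is never violated.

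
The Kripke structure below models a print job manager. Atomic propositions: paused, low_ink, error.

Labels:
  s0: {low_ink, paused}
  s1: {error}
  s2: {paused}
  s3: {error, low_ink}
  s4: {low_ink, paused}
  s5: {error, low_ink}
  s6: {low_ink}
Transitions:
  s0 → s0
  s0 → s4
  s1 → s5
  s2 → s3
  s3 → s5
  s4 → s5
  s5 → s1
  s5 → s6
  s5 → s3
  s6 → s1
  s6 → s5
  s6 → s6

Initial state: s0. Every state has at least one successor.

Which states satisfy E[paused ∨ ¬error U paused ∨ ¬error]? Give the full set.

States satisfying paused ∨ ¬error: {s0, s2, s4, s6}.
States satisfying E[paused ∨ ¬error U paused ∨ ¬error]: {s0, s2, s4, s6}.

{s0, s2, s4, s6}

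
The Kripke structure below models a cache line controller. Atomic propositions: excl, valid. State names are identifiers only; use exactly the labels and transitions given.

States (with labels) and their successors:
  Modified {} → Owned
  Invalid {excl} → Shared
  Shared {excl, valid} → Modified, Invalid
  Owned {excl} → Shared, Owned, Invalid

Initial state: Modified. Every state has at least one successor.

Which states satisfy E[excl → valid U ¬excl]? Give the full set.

{Modified, Shared}

States satisfying excl → valid: {Modified, Shared}.
States satisfying ¬excl: {Modified}.
States satisfying E[excl → valid U ¬excl]: {Modified, Shared}.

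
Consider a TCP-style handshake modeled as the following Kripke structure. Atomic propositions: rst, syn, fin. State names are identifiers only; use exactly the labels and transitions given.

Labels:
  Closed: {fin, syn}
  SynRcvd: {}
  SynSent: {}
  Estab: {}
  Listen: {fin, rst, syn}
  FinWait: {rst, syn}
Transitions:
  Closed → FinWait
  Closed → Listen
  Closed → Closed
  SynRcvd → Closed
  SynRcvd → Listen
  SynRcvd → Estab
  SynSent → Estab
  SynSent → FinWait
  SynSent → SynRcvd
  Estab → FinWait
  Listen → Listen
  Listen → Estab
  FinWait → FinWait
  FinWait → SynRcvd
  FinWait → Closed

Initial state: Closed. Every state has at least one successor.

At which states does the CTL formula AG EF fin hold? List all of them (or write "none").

{Closed, SynRcvd, SynSent, Estab, Listen, FinWait}

States satisfying EF fin: {Closed, SynRcvd, SynSent, Estab, Listen, FinWait}.
States satisfying AG EF fin: {Closed, SynRcvd, SynSent, Estab, Listen, FinWait}.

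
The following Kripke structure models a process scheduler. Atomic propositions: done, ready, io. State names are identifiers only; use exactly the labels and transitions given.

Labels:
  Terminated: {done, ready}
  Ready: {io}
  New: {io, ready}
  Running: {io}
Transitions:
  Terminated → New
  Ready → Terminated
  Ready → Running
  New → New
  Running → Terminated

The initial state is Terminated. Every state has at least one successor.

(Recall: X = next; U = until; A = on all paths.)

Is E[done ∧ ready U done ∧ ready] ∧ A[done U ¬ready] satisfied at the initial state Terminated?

Violated

States satisfying done ∧ ready: {Terminated}.
States satisfying E[done ∧ ready U done ∧ ready]: {Terminated}.
States satisfying done: {Terminated}.
States satisfying ¬ready: {Ready, Running}.
States satisfying A[done U ¬ready]: {Ready, Running}.
States satisfying E[done ∧ ready U done ∧ ready] ∧ A[done U ¬ready]: ∅.
Terminated ∉ Sat(E[done ∧ ready U done ∧ ready] ∧ A[done U ¬ready]).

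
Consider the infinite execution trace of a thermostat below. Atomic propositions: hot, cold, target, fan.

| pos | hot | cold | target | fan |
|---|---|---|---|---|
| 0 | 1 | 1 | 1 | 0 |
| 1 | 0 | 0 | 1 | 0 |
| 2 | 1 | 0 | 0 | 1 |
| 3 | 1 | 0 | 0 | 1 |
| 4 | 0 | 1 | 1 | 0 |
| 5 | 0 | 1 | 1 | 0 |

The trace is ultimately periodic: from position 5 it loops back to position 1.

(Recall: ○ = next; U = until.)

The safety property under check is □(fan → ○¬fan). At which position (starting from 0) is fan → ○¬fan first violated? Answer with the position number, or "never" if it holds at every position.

2

Check fan → ○¬fan at each position in order: 0 ✓, 1 ✓.
At position 2 the labels are {fan, hot} and the next position 3 has {fan, hot}, so fan → ○¬fan is false there. This is the first violation.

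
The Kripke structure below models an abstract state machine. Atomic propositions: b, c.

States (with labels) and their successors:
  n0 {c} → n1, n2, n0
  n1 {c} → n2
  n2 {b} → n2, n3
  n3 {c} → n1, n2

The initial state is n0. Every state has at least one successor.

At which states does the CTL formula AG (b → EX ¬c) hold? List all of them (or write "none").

States satisfying b → EX ¬c: {n0, n1, n2, n3}.
States satisfying AG (b → EX ¬c): {n0, n1, n2, n3}.

{n0, n1, n2, n3}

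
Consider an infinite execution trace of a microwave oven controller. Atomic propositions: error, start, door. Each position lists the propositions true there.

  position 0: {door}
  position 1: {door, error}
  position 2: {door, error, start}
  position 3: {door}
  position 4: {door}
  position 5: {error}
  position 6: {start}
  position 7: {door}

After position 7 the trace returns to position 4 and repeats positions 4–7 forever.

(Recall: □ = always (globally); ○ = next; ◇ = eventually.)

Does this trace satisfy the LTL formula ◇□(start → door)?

Does not hold

□(start → door) is false at every position 0..7, so it never becomes true and ◇□(start → door) fails.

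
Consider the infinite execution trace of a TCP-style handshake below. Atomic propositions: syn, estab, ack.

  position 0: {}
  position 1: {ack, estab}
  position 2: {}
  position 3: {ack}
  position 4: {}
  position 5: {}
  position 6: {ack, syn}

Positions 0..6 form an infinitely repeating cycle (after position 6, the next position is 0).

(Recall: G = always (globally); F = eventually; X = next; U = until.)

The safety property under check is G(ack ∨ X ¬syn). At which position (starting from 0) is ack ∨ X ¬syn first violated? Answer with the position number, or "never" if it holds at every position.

Check ack ∨ X ¬syn at each position in order: 0 ✓, 1 ✓, 2 ✓, 3 ✓, 4 ✓.
At position 5 the labels are {} and the next position 6 has {ack, syn}, so ack ∨ X ¬syn is false there. This is the first violation.

5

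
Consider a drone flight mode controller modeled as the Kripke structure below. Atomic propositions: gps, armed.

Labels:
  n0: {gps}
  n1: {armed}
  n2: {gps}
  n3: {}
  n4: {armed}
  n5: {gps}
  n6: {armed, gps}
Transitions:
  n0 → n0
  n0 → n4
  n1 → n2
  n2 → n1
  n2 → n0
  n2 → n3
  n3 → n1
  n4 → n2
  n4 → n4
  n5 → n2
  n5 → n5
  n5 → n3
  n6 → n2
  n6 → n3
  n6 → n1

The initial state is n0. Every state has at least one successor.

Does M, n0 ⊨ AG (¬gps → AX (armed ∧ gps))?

States satisfying ¬gps → AX (armed ∧ gps): {n0, n2, n5, n6}.
States satisfying AG (¬gps → AX (armed ∧ gps)): ∅.
n1 is reachable from n0 and violates ¬gps → AX (armed ∧ gps), so AG fails at n0.
n0 ∉ Sat(AG (¬gps → AX (armed ∧ gps))).

Does not hold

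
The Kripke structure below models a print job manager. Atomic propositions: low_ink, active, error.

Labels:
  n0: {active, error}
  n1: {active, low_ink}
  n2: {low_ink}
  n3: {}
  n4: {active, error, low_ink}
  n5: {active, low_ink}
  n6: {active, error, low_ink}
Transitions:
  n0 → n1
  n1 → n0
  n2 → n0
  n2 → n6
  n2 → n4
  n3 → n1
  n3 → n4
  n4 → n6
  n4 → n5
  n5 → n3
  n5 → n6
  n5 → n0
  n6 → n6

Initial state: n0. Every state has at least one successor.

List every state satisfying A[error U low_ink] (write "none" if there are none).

States satisfying error: {n0, n4, n6}.
States satisfying low_ink: {n1, n2, n4, n5, n6}.
States satisfying A[error U low_ink]: {n0, n1, n2, n4, n5, n6}.

{n0, n1, n2, n4, n5, n6}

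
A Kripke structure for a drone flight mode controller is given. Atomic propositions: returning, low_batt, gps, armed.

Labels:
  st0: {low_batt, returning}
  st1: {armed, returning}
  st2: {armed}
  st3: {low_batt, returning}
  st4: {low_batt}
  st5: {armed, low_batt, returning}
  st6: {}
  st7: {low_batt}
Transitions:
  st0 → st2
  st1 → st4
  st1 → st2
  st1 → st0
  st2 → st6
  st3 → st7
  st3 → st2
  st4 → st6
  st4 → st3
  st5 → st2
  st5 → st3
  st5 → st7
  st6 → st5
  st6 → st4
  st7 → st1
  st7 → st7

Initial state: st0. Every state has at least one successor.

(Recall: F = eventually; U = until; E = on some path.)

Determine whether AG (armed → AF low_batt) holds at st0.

Satisfied

States satisfying armed → AF low_batt: {st0, st1, st2, st3, st4, st5, st6, st7}.
States satisfying AG (armed → AF low_batt): {st0, st1, st2, st3, st4, st5, st6, st7}.
Every state reachable from st0 satisfies armed → AF low_batt.
st0 ∈ Sat(AG (armed → AF low_batt)).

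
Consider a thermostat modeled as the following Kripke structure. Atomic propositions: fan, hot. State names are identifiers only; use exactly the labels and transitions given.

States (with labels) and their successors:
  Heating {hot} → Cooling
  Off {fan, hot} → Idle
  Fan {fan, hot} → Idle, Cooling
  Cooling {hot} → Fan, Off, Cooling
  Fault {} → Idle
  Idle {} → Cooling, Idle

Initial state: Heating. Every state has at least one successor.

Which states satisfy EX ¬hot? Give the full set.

{Off, Fan, Fault, Idle}

States satisfying ¬hot: {Fault, Idle}.
States satisfying EX ¬hot: {Off, Fan, Fault, Idle}.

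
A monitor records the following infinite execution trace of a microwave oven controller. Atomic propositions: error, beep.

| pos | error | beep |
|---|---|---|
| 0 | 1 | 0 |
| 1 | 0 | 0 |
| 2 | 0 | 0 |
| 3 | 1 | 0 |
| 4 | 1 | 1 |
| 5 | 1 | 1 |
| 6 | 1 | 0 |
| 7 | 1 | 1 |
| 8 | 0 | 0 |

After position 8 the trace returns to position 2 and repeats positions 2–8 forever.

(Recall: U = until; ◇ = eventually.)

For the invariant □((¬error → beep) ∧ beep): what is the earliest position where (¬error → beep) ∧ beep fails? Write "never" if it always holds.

0

At position 0 the labels are {error}, so (¬error → beep) ∧ beep is false there. This is the first violation.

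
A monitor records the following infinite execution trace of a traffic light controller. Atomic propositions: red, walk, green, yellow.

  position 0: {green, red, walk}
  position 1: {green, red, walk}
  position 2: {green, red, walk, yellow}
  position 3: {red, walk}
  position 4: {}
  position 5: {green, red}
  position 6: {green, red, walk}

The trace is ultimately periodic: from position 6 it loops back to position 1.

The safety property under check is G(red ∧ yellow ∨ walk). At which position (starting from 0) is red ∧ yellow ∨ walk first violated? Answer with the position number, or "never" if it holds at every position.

Check red ∧ yellow ∨ walk at each position in order: 0 ✓, 1 ✓, 2 ✓, 3 ✓.
At position 4 the labels are {}, so red ∧ yellow ∨ walk is false there. This is the first violation.

4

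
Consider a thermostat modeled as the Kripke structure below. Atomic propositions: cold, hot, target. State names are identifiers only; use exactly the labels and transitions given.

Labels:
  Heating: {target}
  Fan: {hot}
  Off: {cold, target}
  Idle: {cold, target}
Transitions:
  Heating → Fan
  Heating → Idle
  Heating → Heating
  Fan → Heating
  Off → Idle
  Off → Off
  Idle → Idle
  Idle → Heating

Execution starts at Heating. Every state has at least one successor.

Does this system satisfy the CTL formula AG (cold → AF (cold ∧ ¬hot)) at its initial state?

Yes

States satisfying cold → AF (cold ∧ ¬hot): {Heating, Fan, Off, Idle}.
States satisfying AG (cold → AF (cold ∧ ¬hot)): {Heating, Fan, Off, Idle}.
Every state reachable from Heating satisfies cold → AF (cold ∧ ¬hot).
Heating ∈ Sat(AG (cold → AF (cold ∧ ¬hot))).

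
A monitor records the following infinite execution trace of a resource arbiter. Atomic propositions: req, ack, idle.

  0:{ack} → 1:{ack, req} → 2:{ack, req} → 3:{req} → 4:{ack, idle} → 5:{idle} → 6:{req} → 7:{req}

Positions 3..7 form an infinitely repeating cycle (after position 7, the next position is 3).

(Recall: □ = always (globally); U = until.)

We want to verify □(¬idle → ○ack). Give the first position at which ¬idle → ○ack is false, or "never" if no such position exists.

2

Check ¬idle → ○ack at each position in order: 0 ✓, 1 ✓.
At position 2 the labels are {ack, req} and the next position 3 has {req}, so ¬idle → ○ack is false there. This is the first violation.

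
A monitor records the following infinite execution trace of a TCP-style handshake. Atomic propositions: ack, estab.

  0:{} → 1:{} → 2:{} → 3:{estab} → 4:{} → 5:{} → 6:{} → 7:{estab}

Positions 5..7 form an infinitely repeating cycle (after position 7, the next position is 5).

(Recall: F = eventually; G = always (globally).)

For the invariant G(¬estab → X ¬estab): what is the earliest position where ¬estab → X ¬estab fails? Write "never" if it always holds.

2

Check ¬estab → X ¬estab at each position in order: 0 ✓, 1 ✓.
At position 2 the labels are {} and the next position 3 has {estab}, so ¬estab → X ¬estab is false there. This is the first violation.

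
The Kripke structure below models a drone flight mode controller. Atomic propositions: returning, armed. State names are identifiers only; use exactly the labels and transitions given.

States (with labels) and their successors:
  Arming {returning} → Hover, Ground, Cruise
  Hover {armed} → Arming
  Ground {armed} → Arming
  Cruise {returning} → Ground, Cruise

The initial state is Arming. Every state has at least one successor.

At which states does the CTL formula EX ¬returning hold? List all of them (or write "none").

{Arming, Cruise}

States satisfying ¬returning: {Hover, Ground}.
States satisfying EX ¬returning: {Arming, Cruise}.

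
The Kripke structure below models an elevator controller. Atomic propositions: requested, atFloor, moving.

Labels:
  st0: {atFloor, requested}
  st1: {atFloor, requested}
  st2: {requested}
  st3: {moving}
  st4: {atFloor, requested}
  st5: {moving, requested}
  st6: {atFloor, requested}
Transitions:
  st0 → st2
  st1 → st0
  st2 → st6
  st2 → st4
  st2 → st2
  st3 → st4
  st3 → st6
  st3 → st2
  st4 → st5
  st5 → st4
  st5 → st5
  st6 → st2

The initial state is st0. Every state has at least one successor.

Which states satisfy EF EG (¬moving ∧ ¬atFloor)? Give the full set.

States satisfying EG (¬moving ∧ ¬atFloor): {st2}.
States satisfying EF EG (¬moving ∧ ¬atFloor): {st0, st1, st2, st3, st6}.

{st0, st1, st2, st3, st6}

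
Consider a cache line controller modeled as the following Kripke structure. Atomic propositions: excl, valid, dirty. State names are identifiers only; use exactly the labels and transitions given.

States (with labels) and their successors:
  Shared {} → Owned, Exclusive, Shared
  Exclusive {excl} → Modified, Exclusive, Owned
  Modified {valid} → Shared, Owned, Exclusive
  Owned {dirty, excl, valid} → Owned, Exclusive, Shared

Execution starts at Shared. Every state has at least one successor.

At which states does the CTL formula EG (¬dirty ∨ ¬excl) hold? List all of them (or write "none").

{Shared, Exclusive, Modified}

States satisfying ¬dirty ∨ ¬excl: {Shared, Exclusive, Modified}.
States satisfying EG (¬dirty ∨ ¬excl): {Shared, Exclusive, Modified}.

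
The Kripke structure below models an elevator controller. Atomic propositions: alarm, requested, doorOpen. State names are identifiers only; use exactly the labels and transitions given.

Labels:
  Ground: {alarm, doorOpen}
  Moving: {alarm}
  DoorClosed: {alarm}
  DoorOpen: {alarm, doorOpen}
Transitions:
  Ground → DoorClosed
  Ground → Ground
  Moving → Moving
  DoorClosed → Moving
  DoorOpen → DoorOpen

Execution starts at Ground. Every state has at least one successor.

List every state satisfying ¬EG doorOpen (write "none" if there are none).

{Moving, DoorClosed}

States satisfying doorOpen: {Ground, DoorOpen}.
States satisfying EG doorOpen: {Ground, DoorOpen}.
States satisfying ¬EG doorOpen: {Moving, DoorClosed}.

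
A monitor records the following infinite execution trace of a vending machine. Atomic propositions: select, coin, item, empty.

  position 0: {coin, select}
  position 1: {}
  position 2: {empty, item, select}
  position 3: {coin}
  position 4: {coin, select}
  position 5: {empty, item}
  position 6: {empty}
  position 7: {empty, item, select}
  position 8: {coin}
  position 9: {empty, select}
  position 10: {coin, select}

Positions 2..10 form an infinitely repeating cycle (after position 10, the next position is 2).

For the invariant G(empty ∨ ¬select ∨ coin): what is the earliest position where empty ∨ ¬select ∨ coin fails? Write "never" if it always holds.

never

empty ∨ ¬select ∨ coin holds at every position 0..10, and those are all the positions the trace ever visits, so the invariant G(empty ∨ ¬select ∨ coin) is never violated.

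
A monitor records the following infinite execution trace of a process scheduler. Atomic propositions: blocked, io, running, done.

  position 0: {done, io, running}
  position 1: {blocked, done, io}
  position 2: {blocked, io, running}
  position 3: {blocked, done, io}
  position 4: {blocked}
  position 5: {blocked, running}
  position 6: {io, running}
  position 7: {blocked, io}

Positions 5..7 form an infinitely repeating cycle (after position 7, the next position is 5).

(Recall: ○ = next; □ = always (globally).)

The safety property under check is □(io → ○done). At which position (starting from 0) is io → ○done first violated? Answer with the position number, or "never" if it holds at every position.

1

Check io → ○done at each position in order: 0 ✓.
At position 1 the labels are {blocked, done, io} and the next position 2 has {blocked, io, running}, so io → ○done is false there. This is the first violation.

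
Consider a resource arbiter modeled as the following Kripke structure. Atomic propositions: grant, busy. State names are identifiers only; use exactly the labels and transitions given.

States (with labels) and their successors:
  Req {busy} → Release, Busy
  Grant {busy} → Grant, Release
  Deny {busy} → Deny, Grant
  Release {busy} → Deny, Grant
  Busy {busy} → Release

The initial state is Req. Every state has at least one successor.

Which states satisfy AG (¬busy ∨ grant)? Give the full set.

none

States satisfying ¬busy ∨ grant: ∅.
States satisfying AG (¬busy ∨ grant): ∅.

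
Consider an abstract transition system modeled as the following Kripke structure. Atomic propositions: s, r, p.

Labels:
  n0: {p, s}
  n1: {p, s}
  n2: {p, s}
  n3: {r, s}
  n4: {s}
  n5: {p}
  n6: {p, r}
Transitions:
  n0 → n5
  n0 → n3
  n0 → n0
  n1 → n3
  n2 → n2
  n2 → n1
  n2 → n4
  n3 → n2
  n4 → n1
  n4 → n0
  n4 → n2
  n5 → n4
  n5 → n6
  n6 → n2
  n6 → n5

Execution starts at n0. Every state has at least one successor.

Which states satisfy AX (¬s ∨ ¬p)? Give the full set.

{n1, n5}

States satisfying ¬s ∨ ¬p: {n3, n4, n5, n6}.
States satisfying AX (¬s ∨ ¬p): {n1, n5}.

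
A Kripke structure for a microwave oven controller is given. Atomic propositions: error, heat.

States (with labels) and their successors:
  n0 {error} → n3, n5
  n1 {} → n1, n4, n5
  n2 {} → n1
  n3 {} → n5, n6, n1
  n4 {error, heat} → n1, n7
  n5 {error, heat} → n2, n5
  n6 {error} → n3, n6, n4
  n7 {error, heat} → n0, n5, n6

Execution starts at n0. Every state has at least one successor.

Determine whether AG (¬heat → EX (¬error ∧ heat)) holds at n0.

States satisfying ¬heat → EX (¬error ∧ heat): {n4, n5, n7}.
States satisfying AG (¬heat → EX (¬error ∧ heat)): ∅.
n0 is reachable from n0 and violates ¬heat → EX (¬error ∧ heat), so AG fails at n0.
n0 ∉ Sat(AG (¬heat → EX (¬error ∧ heat))).

No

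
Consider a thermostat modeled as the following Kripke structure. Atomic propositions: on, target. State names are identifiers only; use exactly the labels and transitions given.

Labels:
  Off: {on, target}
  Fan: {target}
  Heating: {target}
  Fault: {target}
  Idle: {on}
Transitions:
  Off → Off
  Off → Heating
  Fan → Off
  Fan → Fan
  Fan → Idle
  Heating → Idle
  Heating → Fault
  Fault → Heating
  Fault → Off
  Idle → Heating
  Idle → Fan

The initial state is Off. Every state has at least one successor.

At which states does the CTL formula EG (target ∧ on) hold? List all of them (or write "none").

{Off}

States satisfying target ∧ on: {Off}.
States satisfying EG (target ∧ on): {Off}.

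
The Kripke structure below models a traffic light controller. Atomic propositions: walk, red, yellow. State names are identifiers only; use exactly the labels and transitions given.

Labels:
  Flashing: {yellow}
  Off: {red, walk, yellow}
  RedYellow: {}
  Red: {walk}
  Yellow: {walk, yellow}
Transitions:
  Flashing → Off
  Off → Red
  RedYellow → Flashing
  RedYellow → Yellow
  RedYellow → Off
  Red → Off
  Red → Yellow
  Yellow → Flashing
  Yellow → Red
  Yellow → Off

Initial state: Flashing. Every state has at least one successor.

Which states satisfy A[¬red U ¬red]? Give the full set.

States satisfying ¬red: {Flashing, RedYellow, Red, Yellow}.
States satisfying A[¬red U ¬red]: {Flashing, RedYellow, Red, Yellow}.

{Flashing, RedYellow, Red, Yellow}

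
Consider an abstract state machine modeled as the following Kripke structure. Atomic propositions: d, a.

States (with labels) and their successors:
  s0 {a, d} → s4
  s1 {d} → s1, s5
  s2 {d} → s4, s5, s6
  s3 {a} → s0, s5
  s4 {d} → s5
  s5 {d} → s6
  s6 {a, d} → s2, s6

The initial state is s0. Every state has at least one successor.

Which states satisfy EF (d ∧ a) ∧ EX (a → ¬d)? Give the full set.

{s0, s1, s2, s3, s4, s6}

States satisfying d ∧ a: {s0, s6}.
States satisfying EF (d ∧ a): {s0, s1, s2, s3, s4, s5, s6}.
States satisfying a → ¬d: {s1, s2, s3, s4, s5}.
States satisfying EX (a → ¬d): {s0, s1, s2, s3, s4, s6}.
States satisfying EF (d ∧ a) ∧ EX (a → ¬d): {s0, s1, s2, s3, s4, s6}.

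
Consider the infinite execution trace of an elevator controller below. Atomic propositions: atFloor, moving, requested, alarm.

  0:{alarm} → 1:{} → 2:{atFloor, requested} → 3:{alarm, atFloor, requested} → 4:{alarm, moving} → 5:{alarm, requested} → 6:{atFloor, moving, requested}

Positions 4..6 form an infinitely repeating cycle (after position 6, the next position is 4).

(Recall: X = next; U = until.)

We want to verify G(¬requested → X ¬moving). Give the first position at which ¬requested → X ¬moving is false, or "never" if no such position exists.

¬requested → X ¬moving holds at every position 0..6, and those are all the positions the trace ever visits, so the invariant G(¬requested → X ¬moving) is never violated.

never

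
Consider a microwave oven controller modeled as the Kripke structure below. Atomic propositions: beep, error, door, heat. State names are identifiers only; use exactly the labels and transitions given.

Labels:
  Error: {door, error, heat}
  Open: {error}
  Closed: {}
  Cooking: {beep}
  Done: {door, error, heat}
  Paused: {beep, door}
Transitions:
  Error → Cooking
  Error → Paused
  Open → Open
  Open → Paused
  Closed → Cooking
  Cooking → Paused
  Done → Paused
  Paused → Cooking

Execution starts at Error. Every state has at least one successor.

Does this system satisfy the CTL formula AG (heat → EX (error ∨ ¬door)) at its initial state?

Holds

States satisfying heat → EX (error ∨ ¬door): {Error, Open, Closed, Cooking, Paused}.
States satisfying AG (heat → EX (error ∨ ¬door)): {Error, Open, Closed, Cooking, Paused}.
Every state reachable from Error satisfies heat → EX (error ∨ ¬door).
Error ∈ Sat(AG (heat → EX (error ∨ ¬door))).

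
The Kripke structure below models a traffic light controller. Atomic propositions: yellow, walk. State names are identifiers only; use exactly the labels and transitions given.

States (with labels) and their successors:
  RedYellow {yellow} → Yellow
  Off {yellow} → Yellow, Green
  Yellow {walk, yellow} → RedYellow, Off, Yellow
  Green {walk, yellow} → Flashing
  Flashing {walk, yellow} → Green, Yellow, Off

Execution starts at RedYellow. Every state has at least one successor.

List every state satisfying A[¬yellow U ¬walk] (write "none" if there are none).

States satisfying ¬yellow: ∅.
States satisfying ¬walk: {RedYellow, Off}.
States satisfying A[¬yellow U ¬walk]: {RedYellow, Off}.

{RedYellow, Off}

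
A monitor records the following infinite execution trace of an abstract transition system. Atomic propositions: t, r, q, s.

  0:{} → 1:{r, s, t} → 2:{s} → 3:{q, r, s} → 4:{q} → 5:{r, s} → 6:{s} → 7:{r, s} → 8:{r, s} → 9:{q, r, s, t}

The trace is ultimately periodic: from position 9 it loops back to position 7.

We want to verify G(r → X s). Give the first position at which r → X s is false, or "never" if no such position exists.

3

Check r → X s at each position in order: 0 ✓, 1 ✓, 2 ✓.
At position 3 the labels are {q, r, s} and the next position 4 has {q}, so r → X s is false there. This is the first violation.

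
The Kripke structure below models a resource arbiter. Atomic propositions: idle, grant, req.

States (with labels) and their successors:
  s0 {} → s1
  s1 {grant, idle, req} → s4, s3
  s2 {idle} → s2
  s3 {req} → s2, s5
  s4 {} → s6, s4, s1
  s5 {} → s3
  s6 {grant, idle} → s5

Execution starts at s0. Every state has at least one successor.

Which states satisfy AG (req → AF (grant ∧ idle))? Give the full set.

{s2}

States satisfying req → AF (grant ∧ idle): {s0, s1, s2, s4, s5, s6}.
States satisfying AG (req → AF (grant ∧ idle)): {s2}.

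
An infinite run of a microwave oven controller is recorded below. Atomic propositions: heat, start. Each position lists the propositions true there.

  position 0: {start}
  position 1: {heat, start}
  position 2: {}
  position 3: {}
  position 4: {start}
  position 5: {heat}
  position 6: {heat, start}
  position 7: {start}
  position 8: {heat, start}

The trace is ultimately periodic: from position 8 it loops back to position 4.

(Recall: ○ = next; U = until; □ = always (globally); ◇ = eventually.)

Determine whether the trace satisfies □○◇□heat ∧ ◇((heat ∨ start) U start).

Does not hold

○◇□heat must hold at every position from 0 onward. It fails at position 0, so □○◇□heat is false.
(heat ∨ start) U start holds at position 0, which is reachable from 0, so ◇((heat ∨ start) U start) holds.
At position 0: □○◇□heat is false; ◇((heat ∨ start) U start) is true; so □○◇□heat ∧ ◇((heat ∨ start) U start) is false.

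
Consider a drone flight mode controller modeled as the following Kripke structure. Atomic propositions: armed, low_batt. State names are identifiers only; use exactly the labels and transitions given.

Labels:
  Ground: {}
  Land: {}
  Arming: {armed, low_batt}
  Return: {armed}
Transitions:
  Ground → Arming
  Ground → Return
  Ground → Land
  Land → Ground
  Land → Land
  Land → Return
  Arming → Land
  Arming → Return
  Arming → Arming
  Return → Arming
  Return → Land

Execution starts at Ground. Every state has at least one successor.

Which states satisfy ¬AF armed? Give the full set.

{Ground, Land}

States satisfying armed: {Arming, Return}.
States satisfying AF armed: {Arming, Return}.
States satisfying ¬AF armed: {Ground, Land}.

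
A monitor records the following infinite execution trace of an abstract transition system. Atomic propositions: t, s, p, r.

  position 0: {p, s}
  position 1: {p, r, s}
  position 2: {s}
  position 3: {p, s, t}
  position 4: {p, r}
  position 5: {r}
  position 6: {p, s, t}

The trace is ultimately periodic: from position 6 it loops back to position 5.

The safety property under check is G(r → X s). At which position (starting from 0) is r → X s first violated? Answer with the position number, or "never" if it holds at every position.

Check r → X s at each position in order: 0 ✓, 1 ✓, 2 ✓, 3 ✓.
At position 4 the labels are {p, r} and the next position 5 has {r}, so r → X s is false there. This is the first violation.

4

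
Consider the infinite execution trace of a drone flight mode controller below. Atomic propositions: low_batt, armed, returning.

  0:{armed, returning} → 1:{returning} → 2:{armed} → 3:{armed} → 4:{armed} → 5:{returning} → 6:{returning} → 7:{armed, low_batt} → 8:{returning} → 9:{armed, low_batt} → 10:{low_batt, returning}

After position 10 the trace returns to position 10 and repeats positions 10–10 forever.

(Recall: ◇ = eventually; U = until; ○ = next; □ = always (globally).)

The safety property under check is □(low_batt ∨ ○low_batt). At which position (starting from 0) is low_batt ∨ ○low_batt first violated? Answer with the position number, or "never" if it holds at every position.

0

At position 0 the labels are {armed, returning} and the next position 1 has {returning}, so low_batt ∨ ○low_batt is false there. This is the first violation.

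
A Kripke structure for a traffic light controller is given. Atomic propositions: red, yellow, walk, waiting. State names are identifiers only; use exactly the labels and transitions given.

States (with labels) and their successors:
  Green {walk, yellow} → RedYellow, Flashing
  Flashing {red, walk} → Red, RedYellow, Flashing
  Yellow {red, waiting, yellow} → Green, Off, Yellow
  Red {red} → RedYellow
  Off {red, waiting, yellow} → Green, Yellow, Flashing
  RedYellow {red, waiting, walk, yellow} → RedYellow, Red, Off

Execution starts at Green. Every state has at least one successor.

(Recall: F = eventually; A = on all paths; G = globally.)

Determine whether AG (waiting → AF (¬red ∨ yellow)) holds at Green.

Satisfied

States satisfying waiting → AF (¬red ∨ yellow): {Green, Flashing, Yellow, Red, Off, RedYellow}.
States satisfying AG (waiting → AF (¬red ∨ yellow)): {Green, Flashing, Yellow, Red, Off, RedYellow}.
Every state reachable from Green satisfies waiting → AF (¬red ∨ yellow).
Green ∈ Sat(AG (waiting → AF (¬red ∨ yellow))).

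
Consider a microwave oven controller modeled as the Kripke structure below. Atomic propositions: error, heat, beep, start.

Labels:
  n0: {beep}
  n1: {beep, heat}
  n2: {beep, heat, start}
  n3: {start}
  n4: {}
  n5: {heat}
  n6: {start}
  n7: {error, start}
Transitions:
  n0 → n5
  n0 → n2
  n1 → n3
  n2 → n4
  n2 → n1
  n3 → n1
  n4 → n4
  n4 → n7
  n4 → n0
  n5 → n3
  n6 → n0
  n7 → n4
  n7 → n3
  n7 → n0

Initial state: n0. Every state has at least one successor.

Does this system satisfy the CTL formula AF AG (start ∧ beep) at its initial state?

Does not hold

States satisfying AG (start ∧ beep): ∅.
States satisfying AF AG (start ∧ beep): ∅.
There is a path from n0 along which AG (start ∧ beep) never holds.
n0 ∉ Sat(AF AG (start ∧ beep)).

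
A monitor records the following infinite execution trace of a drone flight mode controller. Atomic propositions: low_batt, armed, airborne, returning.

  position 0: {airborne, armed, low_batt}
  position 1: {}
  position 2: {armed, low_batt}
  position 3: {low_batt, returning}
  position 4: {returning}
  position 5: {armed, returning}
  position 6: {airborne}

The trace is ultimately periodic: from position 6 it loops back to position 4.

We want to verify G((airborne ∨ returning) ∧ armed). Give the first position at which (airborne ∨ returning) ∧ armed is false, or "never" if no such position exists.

1

Check (airborne ∨ returning) ∧ armed at each position in order: 0 ✓.
At position 1 the labels are {}, so (airborne ∨ returning) ∧ armed is false there. This is the first violation.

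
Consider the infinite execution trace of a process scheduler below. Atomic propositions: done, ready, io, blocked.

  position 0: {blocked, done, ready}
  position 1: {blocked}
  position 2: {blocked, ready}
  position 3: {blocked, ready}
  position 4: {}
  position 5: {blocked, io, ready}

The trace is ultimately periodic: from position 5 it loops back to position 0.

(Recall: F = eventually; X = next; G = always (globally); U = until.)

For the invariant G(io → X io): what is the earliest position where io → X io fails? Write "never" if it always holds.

Check io → X io at each position in order: 0 ✓, 1 ✓, 2 ✓, 3 ✓, 4 ✓.
At position 5 the labels are {blocked, io, ready} and the next position 0 has {blocked, done, ready}, so io → X io is false there. This is the first violation.

5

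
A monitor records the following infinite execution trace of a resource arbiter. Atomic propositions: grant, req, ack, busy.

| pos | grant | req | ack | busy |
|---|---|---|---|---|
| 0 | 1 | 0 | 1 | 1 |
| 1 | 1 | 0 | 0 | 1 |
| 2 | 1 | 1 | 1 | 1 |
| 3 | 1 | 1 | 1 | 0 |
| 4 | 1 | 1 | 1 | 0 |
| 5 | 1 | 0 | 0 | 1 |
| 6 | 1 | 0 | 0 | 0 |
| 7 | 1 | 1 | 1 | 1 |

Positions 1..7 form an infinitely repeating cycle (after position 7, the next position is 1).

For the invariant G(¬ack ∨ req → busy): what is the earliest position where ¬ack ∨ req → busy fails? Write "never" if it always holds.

Check ¬ack ∨ req → busy at each position in order: 0 ✓, 1 ✓, 2 ✓.
At position 3 the labels are {ack, grant, req}, so ¬ack ∨ req → busy is false there. This is the first violation.

3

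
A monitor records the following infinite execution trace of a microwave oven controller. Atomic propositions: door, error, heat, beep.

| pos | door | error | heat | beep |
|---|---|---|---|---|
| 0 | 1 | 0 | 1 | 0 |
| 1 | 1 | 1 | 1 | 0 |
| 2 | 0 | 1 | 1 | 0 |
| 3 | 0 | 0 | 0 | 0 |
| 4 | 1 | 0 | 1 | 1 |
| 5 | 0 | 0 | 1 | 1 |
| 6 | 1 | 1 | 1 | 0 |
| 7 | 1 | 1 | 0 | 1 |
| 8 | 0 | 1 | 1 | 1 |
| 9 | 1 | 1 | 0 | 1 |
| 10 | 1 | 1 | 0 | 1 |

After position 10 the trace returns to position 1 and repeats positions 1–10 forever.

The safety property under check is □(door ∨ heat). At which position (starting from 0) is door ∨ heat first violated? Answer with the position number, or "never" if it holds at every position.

3

Check door ∨ heat at each position in order: 0 ✓, 1 ✓, 2 ✓.
At position 3 the labels are {}, so door ∨ heat is false there. This is the first violation.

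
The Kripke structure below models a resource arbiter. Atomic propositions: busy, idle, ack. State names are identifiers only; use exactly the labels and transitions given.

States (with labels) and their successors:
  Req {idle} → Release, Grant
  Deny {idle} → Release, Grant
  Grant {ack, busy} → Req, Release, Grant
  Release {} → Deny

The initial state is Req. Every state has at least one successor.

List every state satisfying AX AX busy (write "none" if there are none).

States satisfying AX busy: ∅.
States satisfying AX AX busy: ∅.

none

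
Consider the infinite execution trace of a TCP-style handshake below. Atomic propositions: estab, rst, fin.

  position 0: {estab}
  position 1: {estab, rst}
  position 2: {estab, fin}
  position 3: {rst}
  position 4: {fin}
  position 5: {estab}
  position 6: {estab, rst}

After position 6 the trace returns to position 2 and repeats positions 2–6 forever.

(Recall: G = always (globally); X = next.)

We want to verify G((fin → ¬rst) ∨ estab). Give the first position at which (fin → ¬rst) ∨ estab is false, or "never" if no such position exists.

(fin → ¬rst) ∨ estab holds at every position 0..6, and those are all the positions the trace ever visits, so the invariant G((fin → ¬rst) ∨ estab) is never violated.

never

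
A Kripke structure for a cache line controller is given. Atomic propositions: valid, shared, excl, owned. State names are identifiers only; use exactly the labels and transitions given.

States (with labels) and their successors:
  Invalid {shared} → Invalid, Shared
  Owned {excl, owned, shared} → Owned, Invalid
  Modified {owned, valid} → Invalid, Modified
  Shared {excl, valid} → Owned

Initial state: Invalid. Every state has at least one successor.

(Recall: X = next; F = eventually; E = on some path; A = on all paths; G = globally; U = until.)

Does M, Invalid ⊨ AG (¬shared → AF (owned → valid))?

States satisfying ¬shared → AF (owned → valid): {Invalid, Owned, Modified, Shared}.
States satisfying AG (¬shared → AF (owned → valid)): {Invalid, Owned, Modified, Shared}.
Every state reachable from Invalid satisfies ¬shared → AF (owned → valid).
Invalid ∈ Sat(AG (¬shared → AF (owned → valid))).

Holds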